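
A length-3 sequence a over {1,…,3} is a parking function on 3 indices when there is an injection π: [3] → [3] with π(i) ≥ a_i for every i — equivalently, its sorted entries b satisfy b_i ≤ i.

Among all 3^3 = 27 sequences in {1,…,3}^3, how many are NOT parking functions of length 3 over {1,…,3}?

11

Count = (3−3+1)·(3+1)^(3−1) = 1 · 16 = 16 (Pollak)
E.g. (3,3,2) → sorted (2,3,3): b_1=2>1, not a PF.
3^3 − 16 = 27 − 16 = 11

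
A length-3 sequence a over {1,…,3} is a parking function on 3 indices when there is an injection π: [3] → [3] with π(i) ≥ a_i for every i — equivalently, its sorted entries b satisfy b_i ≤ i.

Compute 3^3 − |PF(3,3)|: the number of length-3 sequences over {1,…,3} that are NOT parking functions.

#PF = (4−3)·4^(3−1) = 1 · 16 = 16
E.g. (3,3,3) → sorted (3,3,3): b_1=3>1, not a PF.
Total 27; non-PF = 27−16 = 11

11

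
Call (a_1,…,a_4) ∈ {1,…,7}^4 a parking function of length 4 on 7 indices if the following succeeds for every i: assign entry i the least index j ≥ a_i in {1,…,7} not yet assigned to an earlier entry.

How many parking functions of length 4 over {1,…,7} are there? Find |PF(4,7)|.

|PF| = (8−4)·8^(4−1) = 4·512 = 2048 [KW]
Example (6,3,3,7) → sorted (3,3,6,7): b_i ≤ 3+i ∀i, a PF.

2048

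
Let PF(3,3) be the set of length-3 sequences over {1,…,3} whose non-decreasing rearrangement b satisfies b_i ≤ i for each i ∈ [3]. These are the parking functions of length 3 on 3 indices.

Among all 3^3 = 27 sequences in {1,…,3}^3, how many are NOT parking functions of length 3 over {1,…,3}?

11

|PF(3,3)| = (3+1−3)·(3+1)^{3−1} = 1 · 16 = 16 (Konheim–Weiss)
One tuple (2,2,2) → sorted (2,2,2): b_1=2>1, not a PF.
Total 27; non-PF = 27−16 = 11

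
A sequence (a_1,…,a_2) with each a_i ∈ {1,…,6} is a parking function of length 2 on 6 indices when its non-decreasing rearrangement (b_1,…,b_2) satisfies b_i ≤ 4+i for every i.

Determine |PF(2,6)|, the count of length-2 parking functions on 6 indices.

|PF| = (6−2+1)·(6+1)^(2−1) = 5 · 7 = 35 (Konheim–Weiss)
One tuple (4,3) → sorted (3,4): b_i ≤ 4+i ∀i, a PF.

35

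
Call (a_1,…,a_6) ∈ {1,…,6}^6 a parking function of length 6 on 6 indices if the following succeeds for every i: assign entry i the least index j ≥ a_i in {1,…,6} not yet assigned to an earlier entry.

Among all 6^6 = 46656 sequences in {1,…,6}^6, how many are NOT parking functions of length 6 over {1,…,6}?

#PF = (6+1−6)·(6+1)^{6−1} = 1 · 16807 = 16807 (Pollak)
E.g. (5,1,1,5,6,5) → sorted (1,1,5,5,5,6): b_3=5>3, not a PF.
So 46656 − 16807 = 29849 fail.

29849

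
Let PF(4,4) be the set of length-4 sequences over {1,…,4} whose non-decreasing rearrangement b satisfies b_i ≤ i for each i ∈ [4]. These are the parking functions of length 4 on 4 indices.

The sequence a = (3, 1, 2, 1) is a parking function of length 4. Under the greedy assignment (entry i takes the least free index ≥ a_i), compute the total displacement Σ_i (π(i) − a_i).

Σπ = 4·5/2 = 10 (π permutes [4]); Σa = 3+1+2+1 = 7; disp = 10−7 = 3.

3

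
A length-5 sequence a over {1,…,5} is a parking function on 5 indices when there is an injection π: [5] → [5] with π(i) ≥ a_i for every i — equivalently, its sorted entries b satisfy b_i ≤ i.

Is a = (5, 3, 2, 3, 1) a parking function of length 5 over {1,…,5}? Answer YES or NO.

Rearranged: b = (1, 2, 3, 3, 5).
  b_1=1 ≤ 1
  b_2=2 ≤ 2
  b_3=3 ≤ 3
  b_4=3 ≤ 4
  b_5=5 ≤ 5
All bounds hold ⇒ YES

YES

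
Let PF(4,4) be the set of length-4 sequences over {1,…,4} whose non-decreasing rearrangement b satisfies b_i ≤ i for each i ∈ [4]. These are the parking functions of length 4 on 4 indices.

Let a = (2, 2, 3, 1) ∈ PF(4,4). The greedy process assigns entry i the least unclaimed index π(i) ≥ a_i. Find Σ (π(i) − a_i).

Σπ = 4·5/2 = 10 (π permutes [4]); Σa = 2+2+3+1 = 8; disp = 10−8 = 2.

2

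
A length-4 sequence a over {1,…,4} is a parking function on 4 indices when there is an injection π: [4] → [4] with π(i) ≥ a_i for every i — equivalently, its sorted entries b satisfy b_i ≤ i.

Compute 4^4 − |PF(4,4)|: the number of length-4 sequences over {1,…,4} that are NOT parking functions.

|PF(4,4)| = (5−4)·5^(4−1) = 1 · 125 = 125 (Pollak)
E.g. (4,4,4,4) → sorted (4,4,4,4): b_1=4>1, not a PF.
So 256 − 125 = 131 fail.

131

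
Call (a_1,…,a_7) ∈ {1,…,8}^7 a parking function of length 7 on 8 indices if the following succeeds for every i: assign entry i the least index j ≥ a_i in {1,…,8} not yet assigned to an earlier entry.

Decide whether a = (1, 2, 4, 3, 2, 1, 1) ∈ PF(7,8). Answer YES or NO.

Order a: b = (1, 1, 1, 2, 2, 3, 4).
  b_1=1 ≤ 2
  b_2=1 ≤ 3
  b_3=1 ≤ 4
  b_4=2 ≤ 5
  b_5=2 ≤ 6
  b_6=3 ≤ 7
  b_7=4 ≤ 8
All bounds hold ⇒ YES

YES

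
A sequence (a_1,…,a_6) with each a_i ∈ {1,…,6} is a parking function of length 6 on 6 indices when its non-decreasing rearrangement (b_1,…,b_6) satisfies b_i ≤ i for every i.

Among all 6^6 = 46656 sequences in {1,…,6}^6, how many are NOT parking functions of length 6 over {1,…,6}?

#PF = (7−6)·7^(6−1) = 1×16807 = 16807
E.g. (6,3,6,5,6,2) → sorted (2,3,5,6,6,6): b_1=2>1, not a PF.
6^6 − 16807 = 46656 − 16807 = 29849

29849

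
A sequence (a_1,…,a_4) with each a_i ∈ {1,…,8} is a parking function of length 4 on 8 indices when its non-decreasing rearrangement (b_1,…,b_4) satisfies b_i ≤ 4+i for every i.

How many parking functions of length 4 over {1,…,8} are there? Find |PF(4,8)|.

3645

|PF| = (9−4)·9^(4−1) = 5 · 729 = 3645 (Pollak)
Example (2,6,6,7) → sorted (2,6,6,7): b_i ≤ 4+i ∀i, a PF.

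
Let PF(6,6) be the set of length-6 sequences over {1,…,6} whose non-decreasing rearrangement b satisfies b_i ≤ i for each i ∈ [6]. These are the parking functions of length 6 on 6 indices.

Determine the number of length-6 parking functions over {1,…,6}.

Count = (6−6+1)·(6+1)^(6−1) = 1×16807 = 16807
E.g. (2,4,4,3,1,1) → sorted (1,1,2,3,4,4): b_i ≤ i ∀i, a PF.

16807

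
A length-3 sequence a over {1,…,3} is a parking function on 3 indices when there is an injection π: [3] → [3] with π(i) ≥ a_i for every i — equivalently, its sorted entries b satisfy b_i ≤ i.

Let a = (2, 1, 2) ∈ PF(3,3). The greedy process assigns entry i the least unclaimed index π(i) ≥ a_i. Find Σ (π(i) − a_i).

1

Σπ = 6 ({1..3} each once); Σa = 2+1+2 = 5; disp = 6−5 = 1.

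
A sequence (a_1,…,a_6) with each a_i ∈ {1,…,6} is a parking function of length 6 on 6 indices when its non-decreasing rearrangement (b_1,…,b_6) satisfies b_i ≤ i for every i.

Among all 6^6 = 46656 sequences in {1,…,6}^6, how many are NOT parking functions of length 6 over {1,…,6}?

Count = (7−6)·7^(6−1) = 1 · 16807 = 16807 (Pollak)
One tuple (4,4,6,6,3,3) → sorted (3,3,4,4,6,6): b_1=3>1, not a PF.
6^6 − 16807 = 46656 − 16807 = 29849

29849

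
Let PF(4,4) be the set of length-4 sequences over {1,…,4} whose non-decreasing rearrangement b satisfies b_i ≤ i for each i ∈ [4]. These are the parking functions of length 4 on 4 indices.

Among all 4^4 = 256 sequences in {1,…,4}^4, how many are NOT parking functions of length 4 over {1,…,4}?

|PF(4,4)| = (5−4)·5^(4−1) = 1·125 = 125 [KW]
Check (4,3,3,2) → sorted (2,3,3,4): b_1=2>1, not a PF.
So 256 − 125 = 131 fail.

131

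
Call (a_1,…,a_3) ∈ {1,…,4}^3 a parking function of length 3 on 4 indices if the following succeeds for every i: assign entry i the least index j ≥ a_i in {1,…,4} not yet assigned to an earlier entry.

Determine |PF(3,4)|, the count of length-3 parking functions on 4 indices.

|PF| = (4+1−3)·(4+1)^{3−1} = 2 · 25 = 50 (Pollak)
One tuple (4,2,2) → sorted (2,2,4): b_i ≤ 1+i ∀i, a PF.

50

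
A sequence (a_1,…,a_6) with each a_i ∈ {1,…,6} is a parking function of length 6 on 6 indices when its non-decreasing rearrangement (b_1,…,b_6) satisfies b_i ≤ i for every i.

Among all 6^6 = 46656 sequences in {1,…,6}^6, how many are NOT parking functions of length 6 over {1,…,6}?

#PF = (7−6)·7^(6−1) = 1·16807 = 16807 [KW]
Example (3,6,2,6,4,3) → sorted (2,3,3,4,6,6): b_1=2>1, not a PF.
Total 46656; non-PF = 46656−16807 = 29849

29849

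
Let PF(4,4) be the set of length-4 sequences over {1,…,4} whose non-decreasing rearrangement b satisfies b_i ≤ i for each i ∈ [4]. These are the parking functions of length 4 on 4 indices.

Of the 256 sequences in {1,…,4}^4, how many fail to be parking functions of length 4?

131

|PF| = 1·5^3 = 1 · 125 = 125
One tuple (4,3,3,4) → sorted (3,3,4,4): b_1=3>1, not a PF.
So 256 − 125 = 131 fail.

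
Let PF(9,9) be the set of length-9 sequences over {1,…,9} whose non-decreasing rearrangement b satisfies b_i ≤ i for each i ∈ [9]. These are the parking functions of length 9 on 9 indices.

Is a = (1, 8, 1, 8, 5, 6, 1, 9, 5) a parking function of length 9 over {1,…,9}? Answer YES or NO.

Order a: b = (1, 1, 1, 5, 5, 6, 8, 8, 9).
  b_1=1 ≤ 1
  b_2=1 ≤ 2
  b_3=1 ≤ 3
  b_4=5 > 4
  fails at i=4 ⇒ NO

NO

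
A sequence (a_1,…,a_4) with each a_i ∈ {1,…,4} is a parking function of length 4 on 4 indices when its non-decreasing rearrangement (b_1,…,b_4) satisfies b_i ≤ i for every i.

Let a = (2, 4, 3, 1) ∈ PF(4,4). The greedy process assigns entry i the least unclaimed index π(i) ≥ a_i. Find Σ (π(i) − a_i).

Σπ = 4·5/2 = 10 (π permutes [4]); Σa = 2+4+3+1 = 10; disp = 10−10 = 0.

0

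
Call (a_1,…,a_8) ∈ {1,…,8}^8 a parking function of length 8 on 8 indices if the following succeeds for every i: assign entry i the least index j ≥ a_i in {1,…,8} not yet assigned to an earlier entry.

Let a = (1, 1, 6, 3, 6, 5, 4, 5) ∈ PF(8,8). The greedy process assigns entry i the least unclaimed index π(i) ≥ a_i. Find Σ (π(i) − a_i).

5

Σπ = 36 ({1..8} each once); Σa = 1+1+6+3+6+5+4+5 = 31; disp = 36−31 = 5.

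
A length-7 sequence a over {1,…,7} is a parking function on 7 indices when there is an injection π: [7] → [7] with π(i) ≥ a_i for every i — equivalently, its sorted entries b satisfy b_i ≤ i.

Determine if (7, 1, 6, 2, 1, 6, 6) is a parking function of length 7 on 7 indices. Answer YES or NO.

NO

Order a: b = (1, 1, 2, 6, 6, 6, 7).
  b_1=1 ≤ 1
  b_2=1 ≤ 2
  b_3=2 ≤ 3
  b_4=6 > 4
  fails at i=4 ⇒ NO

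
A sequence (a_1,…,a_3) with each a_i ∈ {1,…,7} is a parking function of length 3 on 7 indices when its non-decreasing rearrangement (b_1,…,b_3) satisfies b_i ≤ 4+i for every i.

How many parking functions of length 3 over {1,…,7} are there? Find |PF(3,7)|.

|PF(3,7)| = (7−3+1)·(7+1)^(3−1) = 5·64 = 320
E.g. (7,2,1) → sorted (1,2,7): b_i ≤ 4+i ∀i, a PF.

320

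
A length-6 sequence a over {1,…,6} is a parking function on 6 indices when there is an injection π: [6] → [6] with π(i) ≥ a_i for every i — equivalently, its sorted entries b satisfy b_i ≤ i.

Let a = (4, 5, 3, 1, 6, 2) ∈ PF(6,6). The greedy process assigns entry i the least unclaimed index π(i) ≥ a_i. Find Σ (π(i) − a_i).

0

Σπ = 6·7/2 = 21 (π permutes [6]); Σa = 4+5+3+1+6+2 = 21; disp = 21−21 = 0.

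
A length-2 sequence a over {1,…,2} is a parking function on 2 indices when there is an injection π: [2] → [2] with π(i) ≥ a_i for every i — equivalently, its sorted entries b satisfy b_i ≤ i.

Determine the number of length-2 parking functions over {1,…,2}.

|PF(2,2)| = 1·3^1 = 1×3 = 3
Example (1,2) → sorted (1,2): b_i ≤ i ∀i, a PF.

3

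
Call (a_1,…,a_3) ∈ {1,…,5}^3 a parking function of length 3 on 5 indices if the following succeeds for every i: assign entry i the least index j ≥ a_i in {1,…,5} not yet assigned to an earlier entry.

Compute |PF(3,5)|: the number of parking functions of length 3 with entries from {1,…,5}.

|PF| = (5+1−3)·(5+1)^{3−1} = 3 · 36 = 108 (Pollak)
Check (5,3,3) → sorted (3,3,5): b_i ≤ 2+i ∀i, a PF.

108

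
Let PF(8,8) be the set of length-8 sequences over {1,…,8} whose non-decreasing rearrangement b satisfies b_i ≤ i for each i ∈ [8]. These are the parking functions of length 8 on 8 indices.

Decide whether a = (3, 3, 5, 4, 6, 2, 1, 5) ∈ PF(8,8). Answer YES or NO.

Sorted: b = (1, 2, 3, 3, 4, 5, 5, 6).
  b_1=1 ≤ 1
  b_2=2 ≤ 2
  b_3=3 ≤ 3
  b_4=3 ≤ 4
  b_5=4 ≤ 5
  b_6=5 ≤ 6
  b_7=5 ≤ 7
  b_8=6 ≤ 8
All bounds hold ⇒ YES

YES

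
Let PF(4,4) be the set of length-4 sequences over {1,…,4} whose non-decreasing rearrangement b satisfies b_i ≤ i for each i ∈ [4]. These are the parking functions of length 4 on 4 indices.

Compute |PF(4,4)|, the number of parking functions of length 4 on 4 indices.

Count = (4−4+1)·(4+1)^(4−1) = 1 · 125 = 125
Check (4,1,2,2) → sorted (1,2,2,4): b_i ≤ i ∀i, a PF.

125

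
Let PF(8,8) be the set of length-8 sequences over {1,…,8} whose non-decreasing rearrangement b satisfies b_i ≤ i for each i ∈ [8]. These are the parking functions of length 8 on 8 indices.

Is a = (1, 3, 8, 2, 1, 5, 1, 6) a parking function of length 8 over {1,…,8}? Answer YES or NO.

YES

Sorted: b = (1, 1, 1, 2, 3, 5, 6, 8).
  b_1=1 ≤ 1
  b_2=1 ≤ 2
  b_3=1 ≤ 3
  b_4=2 ≤ 4
  b_5=3 ≤ 5
  b_6=5 ≤ 6
  b_7=6 ≤ 7
  b_8=8 ≤ 8
All bounds hold ⇒ YES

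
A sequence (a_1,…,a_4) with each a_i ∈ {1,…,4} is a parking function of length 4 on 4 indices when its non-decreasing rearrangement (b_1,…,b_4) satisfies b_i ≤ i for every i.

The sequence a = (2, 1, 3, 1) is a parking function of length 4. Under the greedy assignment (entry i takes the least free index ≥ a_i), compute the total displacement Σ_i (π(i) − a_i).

3

Σπ = 4·5/2 = 10 (π permutes [4]); Σa = 2+1+3+1 = 7; disp = 10−7 = 3.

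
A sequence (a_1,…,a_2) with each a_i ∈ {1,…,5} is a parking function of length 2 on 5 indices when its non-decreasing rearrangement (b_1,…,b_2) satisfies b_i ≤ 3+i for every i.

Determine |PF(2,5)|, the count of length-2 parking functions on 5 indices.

24

|PF| = (5−2+1)·(5+1)^(2−1) = 4 · 6 = 24 [KW]
Example (3,5) → sorted (3,5): b_i ≤ 3+i ∀i, a PF.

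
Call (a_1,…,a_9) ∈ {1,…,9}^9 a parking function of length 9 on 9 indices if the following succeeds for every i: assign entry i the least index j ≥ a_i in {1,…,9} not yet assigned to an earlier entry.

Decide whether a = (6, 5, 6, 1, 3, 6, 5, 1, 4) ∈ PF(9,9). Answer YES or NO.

Sorted: b = (1, 1, 3, 4, 5, 5, 6, 6, 6).
  b_1=1 ≤ 1
  b_2=1 ≤ 2
  b_3=3 ≤ 3
  b_4=4 ≤ 4
  b_5=5 ≤ 5
  b_6=5 ≤ 6
  b_7=6 ≤ 7
  b_8=6 ≤ 8
  b_9=6 ≤ 9
All bounds hold ⇒ YES

YES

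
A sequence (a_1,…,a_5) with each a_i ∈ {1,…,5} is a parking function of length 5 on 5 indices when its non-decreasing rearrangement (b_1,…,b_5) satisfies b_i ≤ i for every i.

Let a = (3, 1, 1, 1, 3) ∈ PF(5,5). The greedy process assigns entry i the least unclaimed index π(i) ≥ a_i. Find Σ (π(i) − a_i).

6

Σπ = 5·6/2 = 15 (π permutes [5]); Σa = 3+1+1+1+3 = 9; disp = 15−9 = 6.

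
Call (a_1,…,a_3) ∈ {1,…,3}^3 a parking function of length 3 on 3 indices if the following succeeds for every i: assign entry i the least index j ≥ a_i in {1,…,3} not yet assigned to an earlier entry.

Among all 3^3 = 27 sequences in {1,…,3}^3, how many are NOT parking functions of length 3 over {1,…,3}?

11

|PF(3,3)| = (4−3)·4^(3−1) = 1 · 16 = 16 (Konheim–Weiss)
One tuple (2,2,2) → sorted (2,2,2): b_1=2>1, not a PF.
So 27 − 16 = 11 fail.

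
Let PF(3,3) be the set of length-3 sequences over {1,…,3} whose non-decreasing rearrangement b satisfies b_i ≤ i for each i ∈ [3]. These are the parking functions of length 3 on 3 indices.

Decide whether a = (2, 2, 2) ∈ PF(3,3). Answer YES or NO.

Rearranged: b = (2, 2, 2).
  b_1=2 > 1
  fails at i=1 ⇒ NO

NO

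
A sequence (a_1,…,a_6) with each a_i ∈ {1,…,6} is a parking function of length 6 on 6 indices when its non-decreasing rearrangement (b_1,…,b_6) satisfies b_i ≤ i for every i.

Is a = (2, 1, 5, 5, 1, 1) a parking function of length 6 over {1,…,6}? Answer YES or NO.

Rearranged: b = (1, 1, 1, 2, 5, 5).
  b_1=1 ≤ 1
  b_2=1 ≤ 2
  b_3=1 ≤ 3
  b_4=2 ≤ 4
  b_5=5 ≤ 5
  b_6=5 ≤ 6
All bounds hold ⇒ YES

YES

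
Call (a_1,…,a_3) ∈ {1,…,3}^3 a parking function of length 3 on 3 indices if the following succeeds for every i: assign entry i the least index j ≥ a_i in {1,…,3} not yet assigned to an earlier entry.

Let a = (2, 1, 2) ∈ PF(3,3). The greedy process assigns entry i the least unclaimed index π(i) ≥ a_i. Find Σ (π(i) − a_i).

1

Σπ(i) = 1+…+3 = 6; Σa = 2+1+2 = 5; disp = 6−5 = 1.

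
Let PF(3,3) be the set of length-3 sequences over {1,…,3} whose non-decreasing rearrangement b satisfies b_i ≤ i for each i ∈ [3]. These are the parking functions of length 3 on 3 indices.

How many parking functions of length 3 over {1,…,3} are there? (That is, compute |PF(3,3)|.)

16

|PF(3,3)| = (3+1−3)·(3+1)^{3−1} = 1·16 = 16
E.g. (1,1,1) → sorted (1,1,1): b_i ≤ i ∀i, a PF.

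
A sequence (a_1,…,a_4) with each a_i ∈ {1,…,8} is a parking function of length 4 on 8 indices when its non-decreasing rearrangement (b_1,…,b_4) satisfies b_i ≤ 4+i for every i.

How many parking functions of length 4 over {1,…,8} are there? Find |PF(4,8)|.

3645

|PF(4,8)| = (9−4)·9^(4−1) = 5·729 = 3645 [KW]
Check (8,4,7,6) → sorted (4,6,7,8): b_i ≤ 4+i ∀i, a PF.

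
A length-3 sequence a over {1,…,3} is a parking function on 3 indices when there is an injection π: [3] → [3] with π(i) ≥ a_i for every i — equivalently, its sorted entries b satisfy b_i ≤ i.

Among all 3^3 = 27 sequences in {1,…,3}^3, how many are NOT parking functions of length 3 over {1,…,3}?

|PF| = (3−3+1)·(3+1)^(3−1) = 1·16 = 16 (Pollak)
One tuple (3,3,3) → sorted (3,3,3): b_1=3>1, not a PF.
So 27 − 16 = 11 fail.

11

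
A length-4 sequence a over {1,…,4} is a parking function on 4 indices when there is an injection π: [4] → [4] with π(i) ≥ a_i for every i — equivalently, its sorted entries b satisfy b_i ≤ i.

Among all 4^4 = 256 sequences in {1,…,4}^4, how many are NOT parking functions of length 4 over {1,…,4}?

#PF = (4+1−4)·(4+1)^{4−1} = 1·125 = 125 (Konheim–Weiss)
E.g. (3,4,3,3) → sorted (3,3,3,4): b_1=3>1, not a PF.
4^4 − 125 = 256 − 125 = 131

131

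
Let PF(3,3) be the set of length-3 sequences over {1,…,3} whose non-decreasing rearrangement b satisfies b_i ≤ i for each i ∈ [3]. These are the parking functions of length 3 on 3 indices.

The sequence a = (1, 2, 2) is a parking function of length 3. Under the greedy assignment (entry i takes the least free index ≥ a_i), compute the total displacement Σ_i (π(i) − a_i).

Σπ = 3·4/2 = 6 (π permutes [3]); Σa = 1+2+2 = 5; disp = 6−5 = 1.

1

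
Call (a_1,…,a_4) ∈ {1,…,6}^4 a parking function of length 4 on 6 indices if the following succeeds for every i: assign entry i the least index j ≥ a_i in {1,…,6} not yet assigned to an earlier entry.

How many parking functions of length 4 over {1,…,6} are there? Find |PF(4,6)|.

1029

|PF(4,6)| = (7−4)·7^(4−1) = 3×343 = 1029
One tuple (6,5,1,1) → sorted (1,1,5,6): b_i ≤ 2+i ∀i, a PF.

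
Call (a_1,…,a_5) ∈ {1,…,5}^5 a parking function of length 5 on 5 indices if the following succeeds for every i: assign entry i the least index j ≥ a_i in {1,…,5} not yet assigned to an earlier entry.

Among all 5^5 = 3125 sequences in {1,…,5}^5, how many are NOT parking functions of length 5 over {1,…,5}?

|PF| = (5+1−5)·(5+1)^{5−1} = 1 · 1296 = 1296 (Pollak)
One tuple (5,1,4,5,5) → sorted (1,4,5,5,5): b_2=4>2, not a PF.
So 3125 − 1296 = 1829 fail.

1829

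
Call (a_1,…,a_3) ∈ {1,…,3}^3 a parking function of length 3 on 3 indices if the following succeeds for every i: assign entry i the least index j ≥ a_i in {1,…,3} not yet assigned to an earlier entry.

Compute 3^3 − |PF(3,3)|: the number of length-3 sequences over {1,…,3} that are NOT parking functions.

Count = 1·4^2 = 1×16 = 16
One tuple (3,3,2) → sorted (2,3,3): b_1=2>1, not a PF.
Total 27; non-PF = 27−16 = 11

11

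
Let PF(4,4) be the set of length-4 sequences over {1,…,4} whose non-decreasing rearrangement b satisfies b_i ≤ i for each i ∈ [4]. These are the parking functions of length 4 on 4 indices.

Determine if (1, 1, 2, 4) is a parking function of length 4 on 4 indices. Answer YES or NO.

Rearranged: b = (1, 1, 2, 4).
  b_1=1 ≤ 1
  b_2=1 ≤ 2
  b_3=2 ≤ 3
  b_4=4 ≤ 4
All bounds hold ⇒ YES

YES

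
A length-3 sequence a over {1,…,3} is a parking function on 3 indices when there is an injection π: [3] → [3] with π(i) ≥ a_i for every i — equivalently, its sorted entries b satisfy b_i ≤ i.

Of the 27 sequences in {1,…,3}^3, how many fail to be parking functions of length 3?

11

|PF| = (3−3+1)·(3+1)^(3−1) = 1 · 16 = 16
Check (3,1,3) → sorted (1,3,3): b_2=3>2, not a PF.
3^3 − 16 = 27 − 16 = 11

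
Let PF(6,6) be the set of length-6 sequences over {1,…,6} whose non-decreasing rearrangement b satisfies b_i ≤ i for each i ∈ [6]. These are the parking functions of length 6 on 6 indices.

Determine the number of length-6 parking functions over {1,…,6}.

Count = 1·7^5 = 1 · 16807 = 16807 [KW]
One tuple (3,3,2,6,3,1) → sorted (1,2,3,3,3,6): b_i ≤ i ∀i, a PF.

16807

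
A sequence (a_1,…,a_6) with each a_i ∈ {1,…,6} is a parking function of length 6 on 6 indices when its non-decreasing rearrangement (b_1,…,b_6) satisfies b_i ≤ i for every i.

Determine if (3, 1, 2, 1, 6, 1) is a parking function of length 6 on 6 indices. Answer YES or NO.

Rearranged: b = (1, 1, 1, 2, 3, 6).
  b_1=1 ≤ 1
  b_2=1 ≤ 2
  b_3=1 ≤ 3
  b_4=2 ≤ 4
  b_5=3 ≤ 5
  b_6=6 ≤ 6
All bounds hold ⇒ YES

YES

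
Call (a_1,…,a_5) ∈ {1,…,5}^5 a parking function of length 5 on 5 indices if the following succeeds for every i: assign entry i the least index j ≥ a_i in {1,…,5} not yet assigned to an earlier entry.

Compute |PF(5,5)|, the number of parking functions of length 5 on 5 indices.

1296

#PF = 1·6^4 = 1·1296 = 1296 (Pollak)
One tuple (2,3,1,1,4) → sorted (1,1,2,3,4): b_i ≤ i ∀i, a PF.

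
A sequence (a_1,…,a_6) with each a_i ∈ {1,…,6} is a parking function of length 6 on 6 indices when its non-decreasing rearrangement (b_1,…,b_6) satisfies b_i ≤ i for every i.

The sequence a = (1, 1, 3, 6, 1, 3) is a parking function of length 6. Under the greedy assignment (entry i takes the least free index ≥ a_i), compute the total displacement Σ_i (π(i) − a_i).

6

Σπ = 21 ({1..6} each once); Σa = 1+1+3+6+1+3 = 15; disp = 21−15 = 6.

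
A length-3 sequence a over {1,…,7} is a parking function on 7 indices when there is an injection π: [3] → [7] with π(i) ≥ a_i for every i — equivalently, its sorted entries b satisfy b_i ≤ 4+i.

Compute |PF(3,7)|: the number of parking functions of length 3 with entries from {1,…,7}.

320

#PF = (7−3+1)·(7+1)^(3−1) = 5×64 = 320 (Konheim–Weiss)
Example (7,4,2) → sorted (2,4,7): b_i ≤ 4+i ∀i, a PF.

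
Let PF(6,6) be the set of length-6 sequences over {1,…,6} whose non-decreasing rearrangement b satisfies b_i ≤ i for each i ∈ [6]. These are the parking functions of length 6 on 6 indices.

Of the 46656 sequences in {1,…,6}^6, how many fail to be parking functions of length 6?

29849

|PF(6,6)| = (6−6+1)·(6+1)^(6−1) = 1×16807 = 16807 [KW]
One tuple (6,4,6,3,5,4) → sorted (3,4,4,5,6,6): b_1=3>1, not a PF.
6^6 − 16807 = 46656 − 16807 = 29849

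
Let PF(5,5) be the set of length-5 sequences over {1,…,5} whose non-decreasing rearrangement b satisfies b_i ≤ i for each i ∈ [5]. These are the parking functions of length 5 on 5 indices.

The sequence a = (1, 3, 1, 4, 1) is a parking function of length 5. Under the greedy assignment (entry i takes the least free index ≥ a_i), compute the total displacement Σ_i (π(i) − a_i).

Σπ(i) = 1+…+5 = 15; Σa = 1+3+1+4+1 = 10; disp = 15−10 = 5.

5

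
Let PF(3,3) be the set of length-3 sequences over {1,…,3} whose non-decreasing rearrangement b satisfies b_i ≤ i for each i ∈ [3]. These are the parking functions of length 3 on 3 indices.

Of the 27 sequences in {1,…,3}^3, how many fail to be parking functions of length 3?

11

Count = (4−3)·4^(3−1) = 1×16 = 16 (Konheim–Weiss)
Example (3,2,2) → sorted (2,2,3): b_1=2>1, not a PF.
So 27 − 16 = 11 fail.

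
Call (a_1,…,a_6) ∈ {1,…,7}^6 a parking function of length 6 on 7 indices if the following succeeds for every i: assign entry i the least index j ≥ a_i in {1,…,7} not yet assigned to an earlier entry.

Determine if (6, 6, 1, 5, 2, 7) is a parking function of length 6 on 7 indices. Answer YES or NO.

NO

Rearranged: b = (1, 2, 5, 6, 6, 7).
  b_1=1 ≤ 2
  b_2=2 ≤ 3
  b_3=5 > 4
  fails at i=3 ⇒ NO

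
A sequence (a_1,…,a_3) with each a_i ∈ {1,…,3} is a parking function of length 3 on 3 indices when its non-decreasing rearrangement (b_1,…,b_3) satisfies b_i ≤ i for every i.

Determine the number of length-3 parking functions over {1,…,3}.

16

Count = (3+1−3)·(3+1)^{3−1} = 1 · 16 = 16 [KW]
E.g. (1,3,2) → sorted (1,2,3): b_i ≤ i ∀i, a PF.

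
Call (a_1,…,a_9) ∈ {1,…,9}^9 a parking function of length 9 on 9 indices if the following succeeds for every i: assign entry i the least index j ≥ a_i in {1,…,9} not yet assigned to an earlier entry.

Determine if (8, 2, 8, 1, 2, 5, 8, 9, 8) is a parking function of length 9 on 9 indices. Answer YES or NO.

Order a: b = (1, 2, 2, 5, 8, 8, 8, 8, 9).
  b_1=1 ≤ 1
  b_2=2 ≤ 2
  b_3=2 ≤ 3
  b_4=5 > 4
  fails at i=4 ⇒ NO

NO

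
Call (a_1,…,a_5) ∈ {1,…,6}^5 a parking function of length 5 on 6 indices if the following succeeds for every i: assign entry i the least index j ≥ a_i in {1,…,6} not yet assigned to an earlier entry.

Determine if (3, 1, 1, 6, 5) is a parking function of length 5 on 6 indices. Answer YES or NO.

YES

Sorted: b = (1, 1, 3, 5, 6).
  b_1=1 ≤ 2
  b_2=1 ≤ 3
  b_3=3 ≤ 4
  b_4=5 ≤ 5
  b_5=6 ≤ 6
All bounds hold ⇒ YES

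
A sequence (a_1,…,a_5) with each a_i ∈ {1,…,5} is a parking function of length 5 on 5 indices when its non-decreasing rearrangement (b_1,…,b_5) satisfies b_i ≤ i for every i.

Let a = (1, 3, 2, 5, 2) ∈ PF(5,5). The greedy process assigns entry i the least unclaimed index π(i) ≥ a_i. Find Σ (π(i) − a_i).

2

Σπ = 15 ({1..5} each once); Σa = 1+3+2+5+2 = 13; disp = 15−13 = 2.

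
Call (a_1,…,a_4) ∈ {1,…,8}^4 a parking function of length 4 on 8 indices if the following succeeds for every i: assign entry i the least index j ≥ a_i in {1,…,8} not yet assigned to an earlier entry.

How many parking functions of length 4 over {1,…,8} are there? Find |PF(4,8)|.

3645

#PF = (9−4)·9^(4−1) = 5·729 = 3645 [KW]
E.g. (6,2,2,5) → sorted (2,2,5,6): b_i ≤ 4+i ∀i, a PF.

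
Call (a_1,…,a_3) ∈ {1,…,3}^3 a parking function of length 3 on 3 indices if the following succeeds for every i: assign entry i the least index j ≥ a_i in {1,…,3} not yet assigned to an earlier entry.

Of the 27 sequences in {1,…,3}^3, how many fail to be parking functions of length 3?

11

Count = (4−3)·4^(3−1) = 1 · 16 = 16
E.g. (3,1,3) → sorted (1,3,3): b_2=3>2, not a PF.
3^3 − 16 = 27 − 16 = 11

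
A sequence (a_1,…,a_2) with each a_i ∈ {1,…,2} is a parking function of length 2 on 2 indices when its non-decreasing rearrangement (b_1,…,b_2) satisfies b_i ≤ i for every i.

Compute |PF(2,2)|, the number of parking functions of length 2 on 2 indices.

#PF = 1·3^1 = 1×3 = 3 (Konheim–Weiss)
One tuple (1,1) → sorted (1,1): b_i ≤ i ∀i, a PF.

3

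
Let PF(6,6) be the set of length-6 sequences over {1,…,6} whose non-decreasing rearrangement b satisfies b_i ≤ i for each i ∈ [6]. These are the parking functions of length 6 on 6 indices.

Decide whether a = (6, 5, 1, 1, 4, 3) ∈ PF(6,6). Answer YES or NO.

YES

Rearranged: b = (1, 1, 3, 4, 5, 6).
  b_1=1 ≤ 1
  b_2=1 ≤ 2
  b_3=3 ≤ 3
  b_4=4 ≤ 4
  b_5=5 ≤ 5
  b_6=6 ≤ 6
All bounds hold ⇒ YES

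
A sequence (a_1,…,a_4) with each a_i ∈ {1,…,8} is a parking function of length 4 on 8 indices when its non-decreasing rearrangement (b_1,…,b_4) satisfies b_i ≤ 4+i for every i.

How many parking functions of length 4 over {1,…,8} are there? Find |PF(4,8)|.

3645

#PF = (9−4)·9^(4−1) = 5×729 = 3645 (Konheim–Weiss)
One tuple (3,6,6,8) → sorted (3,6,6,8): b_i ≤ 4+i ∀i, a PF.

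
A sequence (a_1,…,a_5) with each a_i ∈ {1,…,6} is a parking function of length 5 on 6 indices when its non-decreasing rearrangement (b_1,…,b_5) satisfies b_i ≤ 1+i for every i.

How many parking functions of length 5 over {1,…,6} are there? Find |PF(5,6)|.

4802

#PF = (6−5+1)·(6+1)^(5−1) = 2·2401 = 4802 (Pollak)
One tuple (4,1,5,3,2) → sorted (1,2,3,4,5): b_i ≤ 1+i ∀i, a PF.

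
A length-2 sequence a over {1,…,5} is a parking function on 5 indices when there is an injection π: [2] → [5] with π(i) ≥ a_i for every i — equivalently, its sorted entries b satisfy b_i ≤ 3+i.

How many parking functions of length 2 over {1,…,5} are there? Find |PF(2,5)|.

24

Count = (6−2)·6^(2−1) = 4 · 6 = 24 (Pollak)
Example (3,1) → sorted (1,3): b_i ≤ 3+i ∀i, a PF.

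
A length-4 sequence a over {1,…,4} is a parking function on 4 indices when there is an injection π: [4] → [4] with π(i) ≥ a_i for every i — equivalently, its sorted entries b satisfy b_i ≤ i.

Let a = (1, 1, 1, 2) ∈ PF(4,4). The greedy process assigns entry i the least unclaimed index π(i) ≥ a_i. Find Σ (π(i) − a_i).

5

Σπ = 4·5/2 = 10 (π permutes [4]); Σa = 1+1+1+2 = 5; disp = 10−5 = 5.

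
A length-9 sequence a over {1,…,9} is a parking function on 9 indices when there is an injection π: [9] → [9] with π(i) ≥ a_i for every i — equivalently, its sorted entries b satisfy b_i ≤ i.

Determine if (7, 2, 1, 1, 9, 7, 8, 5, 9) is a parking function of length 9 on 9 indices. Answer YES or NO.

Rearranged: b = (1, 1, 2, 5, 7, 7, 8, 9, 9).
  b_1=1 ≤ 1
  b_2=1 ≤ 2
  b_3=2 ≤ 3
  b_4=5 > 4
  fails at i=4 ⇒ NO

NO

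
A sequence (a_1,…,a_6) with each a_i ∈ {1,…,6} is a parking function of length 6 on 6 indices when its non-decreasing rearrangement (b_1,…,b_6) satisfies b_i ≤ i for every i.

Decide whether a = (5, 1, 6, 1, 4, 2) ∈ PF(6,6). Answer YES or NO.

YES

Order a: b = (1, 1, 2, 4, 5, 6).
  b_1=1 ≤ 1
  b_2=1 ≤ 2
  b_3=2 ≤ 3
  b_4=4 ≤ 4
  b_5=5 ≤ 5
  b_6=6 ≤ 6
All bounds hold ⇒ YES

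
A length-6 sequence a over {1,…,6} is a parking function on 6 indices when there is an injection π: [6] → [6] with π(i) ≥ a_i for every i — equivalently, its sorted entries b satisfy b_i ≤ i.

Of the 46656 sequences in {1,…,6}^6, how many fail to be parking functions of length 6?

29849

|PF(6,6)| = (6−6+1)·(6+1)^(6−1) = 1·16807 = 16807
One tuple (1,2,6,1,6,6) → sorted (1,1,2,6,6,6): b_4=6>4, not a PF.
6^6 − 16807 = 46656 − 16807 = 29849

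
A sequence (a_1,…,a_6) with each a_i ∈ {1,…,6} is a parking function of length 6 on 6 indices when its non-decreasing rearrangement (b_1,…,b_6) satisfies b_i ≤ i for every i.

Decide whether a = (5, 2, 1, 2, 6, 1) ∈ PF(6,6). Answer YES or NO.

YES

Order a: b = (1, 1, 2, 2, 5, 6).
  b_1=1 ≤ 1
  b_2=1 ≤ 2
  b_3=2 ≤ 3
  b_4=2 ≤ 4
  b_5=5 ≤ 5
  b_6=6 ≤ 6
All bounds hold ⇒ YES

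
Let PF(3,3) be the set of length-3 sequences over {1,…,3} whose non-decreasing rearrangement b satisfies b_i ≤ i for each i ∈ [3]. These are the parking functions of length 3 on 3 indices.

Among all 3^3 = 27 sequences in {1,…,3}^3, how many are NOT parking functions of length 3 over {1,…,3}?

11

Count = 1·4^2 = 1 · 16 = 16 (Pollak)
One tuple (2,3,2) → sorted (2,2,3): b_1=2>1, not a PF.
Total 27; non-PF = 27−16 = 11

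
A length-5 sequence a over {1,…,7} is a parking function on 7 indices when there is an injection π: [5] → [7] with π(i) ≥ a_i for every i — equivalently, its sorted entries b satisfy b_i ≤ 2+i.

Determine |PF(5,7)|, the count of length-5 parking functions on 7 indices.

|PF(5,7)| = 3·8^4 = 3 · 4096 = 12288
One tuple (5,6,4,4,1) → sorted (1,4,4,5,6): b_i ≤ 2+i ∀i, a PF.

12288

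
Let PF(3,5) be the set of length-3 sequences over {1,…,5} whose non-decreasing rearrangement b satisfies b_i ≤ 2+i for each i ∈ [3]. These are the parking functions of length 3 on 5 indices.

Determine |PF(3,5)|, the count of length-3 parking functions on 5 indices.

|PF(3,5)| = 3·6^2 = 3×36 = 108
Check (4,1,5) → sorted (1,4,5): b_i ≤ 2+i ∀i, a PF.

108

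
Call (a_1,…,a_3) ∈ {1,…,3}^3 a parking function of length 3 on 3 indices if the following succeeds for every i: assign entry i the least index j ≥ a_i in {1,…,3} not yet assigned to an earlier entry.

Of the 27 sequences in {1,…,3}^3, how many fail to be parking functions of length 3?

#PF = 1·4^2 = 1 · 16 = 16 (Konheim–Weiss)
Example (3,3,2) → sorted (2,3,3): b_1=2>1, not a PF.
Total 27; non-PF = 27−16 = 11

11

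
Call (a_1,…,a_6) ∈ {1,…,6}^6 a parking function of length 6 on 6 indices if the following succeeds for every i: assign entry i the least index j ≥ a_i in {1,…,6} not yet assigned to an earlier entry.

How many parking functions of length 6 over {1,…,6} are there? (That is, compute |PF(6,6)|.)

|PF(6,6)| = (6−6+1)·(6+1)^(6−1) = 1 · 16807 = 16807 (Pollak)
One tuple (1,2,2,3,2,4) → sorted (1,2,2,2,3,4): b_i ≤ i ∀i, a PF.

16807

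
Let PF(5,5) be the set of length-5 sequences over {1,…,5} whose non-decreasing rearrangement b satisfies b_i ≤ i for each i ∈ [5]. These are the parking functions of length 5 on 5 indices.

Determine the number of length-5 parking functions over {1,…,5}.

|PF| = (5+1−5)·(5+1)^{5−1} = 1 · 1296 = 1296 [KW]
Example (1,4,5,3,1) → sorted (1,1,3,4,5): b_i ≤ i ∀i, a PF.

1296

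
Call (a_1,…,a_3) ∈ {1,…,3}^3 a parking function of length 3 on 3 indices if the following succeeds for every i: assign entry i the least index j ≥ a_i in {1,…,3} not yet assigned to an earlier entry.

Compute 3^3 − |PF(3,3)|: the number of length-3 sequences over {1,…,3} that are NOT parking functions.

#PF = (4−3)·4^(3−1) = 1 · 16 = 16
E.g. (3,3,1) → sorted (1,3,3): b_2=3>2, not a PF.
3^3 − 16 = 27 − 16 = 11

11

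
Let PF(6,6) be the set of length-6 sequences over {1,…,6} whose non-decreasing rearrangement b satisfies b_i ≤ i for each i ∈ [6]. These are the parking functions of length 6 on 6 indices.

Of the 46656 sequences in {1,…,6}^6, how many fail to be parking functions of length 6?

29849

|PF| = (7−6)·7^(6−1) = 1·16807 = 16807 (Pollak)
Check (4,3,6,6,4,5) → sorted (3,4,4,5,6,6): b_1=3>1, not a PF.
So 46656 − 16807 = 29849 fail.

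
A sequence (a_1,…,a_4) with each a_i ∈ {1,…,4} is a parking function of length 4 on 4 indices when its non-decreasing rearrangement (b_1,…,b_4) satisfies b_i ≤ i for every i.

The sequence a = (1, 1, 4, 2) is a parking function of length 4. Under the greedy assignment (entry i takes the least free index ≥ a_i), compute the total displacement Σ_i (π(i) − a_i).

2

Σπ = 4·5/2 = 10 (π permutes [4]); Σa = 1+1+4+2 = 8; disp = 10−8 = 2.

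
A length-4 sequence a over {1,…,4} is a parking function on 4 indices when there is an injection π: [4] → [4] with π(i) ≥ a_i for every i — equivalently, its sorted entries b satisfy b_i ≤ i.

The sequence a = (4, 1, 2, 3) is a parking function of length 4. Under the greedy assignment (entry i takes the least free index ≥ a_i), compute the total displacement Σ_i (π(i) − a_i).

Σπ(i) = 1+…+4 = 10; Σa = 4+1+2+3 = 10; disp = 10−10 = 0.

0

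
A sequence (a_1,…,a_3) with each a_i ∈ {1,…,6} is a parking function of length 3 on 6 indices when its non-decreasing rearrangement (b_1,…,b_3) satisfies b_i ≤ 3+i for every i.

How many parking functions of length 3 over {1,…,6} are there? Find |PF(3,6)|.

196

|PF| = (6+1−3)·(6+1)^{3−1} = 4 · 49 = 196 (Konheim–Weiss)
Example (4,5,2) → sorted (2,4,5): b_i ≤ 3+i ∀i, a PF.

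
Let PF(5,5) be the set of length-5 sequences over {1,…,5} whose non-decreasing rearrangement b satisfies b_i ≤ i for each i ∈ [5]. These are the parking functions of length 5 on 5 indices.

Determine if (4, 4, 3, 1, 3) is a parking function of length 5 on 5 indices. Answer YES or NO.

NO

Sorted: b = (1, 3, 3, 4, 4).
  b_1=1 ≤ 1
  b_2=3 > 2
  fails at i=2 ⇒ NO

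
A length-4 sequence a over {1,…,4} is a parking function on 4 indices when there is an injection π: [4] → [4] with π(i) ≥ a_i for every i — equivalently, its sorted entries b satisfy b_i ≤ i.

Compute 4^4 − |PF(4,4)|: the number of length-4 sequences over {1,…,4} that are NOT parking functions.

131

Count = 1·5^3 = 1·125 = 125
Check (2,4,2,3) → sorted (2,2,3,4): b_1=2>1, not a PF.
4^4 − 125 = 256 − 125 = 131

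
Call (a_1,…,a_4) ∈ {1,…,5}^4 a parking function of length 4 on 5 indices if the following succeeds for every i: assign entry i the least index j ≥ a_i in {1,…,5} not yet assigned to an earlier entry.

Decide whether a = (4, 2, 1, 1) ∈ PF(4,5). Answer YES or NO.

Rearranged: b = (1, 1, 2, 4).
  b_1=1 ≤ 2
  b_2=1 ≤ 3
  b_3=2 ≤ 4
  b_4=4 ≤ 5
All bounds hold ⇒ YES

YES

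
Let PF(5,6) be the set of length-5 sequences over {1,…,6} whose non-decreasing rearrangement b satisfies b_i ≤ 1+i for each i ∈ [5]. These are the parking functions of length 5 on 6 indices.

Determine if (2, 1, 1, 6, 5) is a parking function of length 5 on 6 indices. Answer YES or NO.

YES

Rearranged: b = (1, 1, 2, 5, 6).
  b_1=1 ≤ 2
  b_2=1 ≤ 3
  b_3=2 ≤ 4
  b_4=5 ≤ 5
  b_5=6 ≤ 6
All bounds hold ⇒ YES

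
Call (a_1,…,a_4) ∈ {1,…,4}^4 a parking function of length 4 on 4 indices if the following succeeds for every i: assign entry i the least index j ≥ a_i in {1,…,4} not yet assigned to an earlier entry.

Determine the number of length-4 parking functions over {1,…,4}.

|PF(4,4)| = (4−4+1)·(4+1)^(4−1) = 1×125 = 125 (Pollak)
One tuple (2,4,1,3) → sorted (1,2,3,4): b_i ≤ i ∀i, a PF.

125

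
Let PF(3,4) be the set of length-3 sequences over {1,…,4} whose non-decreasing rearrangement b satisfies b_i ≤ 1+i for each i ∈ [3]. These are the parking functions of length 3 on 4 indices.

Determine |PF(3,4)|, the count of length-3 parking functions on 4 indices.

50

Count = 2·5^2 = 2·25 = 50 (Konheim–Weiss)
Check (3,2,2) → sorted (2,2,3): b_i ≤ 1+i ∀i, a PF.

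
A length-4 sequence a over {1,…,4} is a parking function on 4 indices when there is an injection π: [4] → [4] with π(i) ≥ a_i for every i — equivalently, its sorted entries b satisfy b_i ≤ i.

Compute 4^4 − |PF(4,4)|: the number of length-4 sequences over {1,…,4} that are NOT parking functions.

131

|PF(4,4)| = (4+1−4)·(4+1)^{4−1} = 1·125 = 125
Check (2,4,2,3) → sorted (2,2,3,4): b_1=2>1, not a PF.
Total 256; non-PF = 256−125 = 131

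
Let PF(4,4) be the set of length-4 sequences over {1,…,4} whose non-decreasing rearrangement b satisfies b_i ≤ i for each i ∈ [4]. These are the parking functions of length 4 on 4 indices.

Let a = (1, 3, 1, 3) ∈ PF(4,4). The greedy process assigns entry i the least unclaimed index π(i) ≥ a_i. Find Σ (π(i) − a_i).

Σπ = 10 ({1..4} each once); Σa = 1+3+1+3 = 8; disp = 10−8 = 2.

2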